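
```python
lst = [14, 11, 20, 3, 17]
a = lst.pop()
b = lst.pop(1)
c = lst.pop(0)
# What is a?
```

After line 1: lst = [14, 11, 20, 3, 17]
After line 2 (pop() -> a = 17): lst = [14, 11, 20, 3]
After line 3 (pop(1) -> b = 11): lst = [14, 20, 3]
After line 4 (pop(0) -> c = 14): lst = [20, 3]

17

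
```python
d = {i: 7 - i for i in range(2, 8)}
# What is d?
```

{2: 5, 3: 4, 4: 3, 5: 2, 6: 1, 7: 0}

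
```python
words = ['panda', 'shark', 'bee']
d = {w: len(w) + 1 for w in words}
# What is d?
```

{'panda': 6, 'shark': 6, 'bee': 4}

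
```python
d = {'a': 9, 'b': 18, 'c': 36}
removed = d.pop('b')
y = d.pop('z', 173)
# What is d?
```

After line 1: d = {'a': 9, 'b': 18, 'c': 36}
After line 2 (pop 'b' returns 18): d = {'a': 9, 'c': 36}, removed = 18
After line 3 (pop 'z' missing, returns default 173): d = {'a': 9, 'c': 36}, y = 173

{'a': 9, 'c': 36}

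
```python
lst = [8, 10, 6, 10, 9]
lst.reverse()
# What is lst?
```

[9, 10, 6, 10, 8]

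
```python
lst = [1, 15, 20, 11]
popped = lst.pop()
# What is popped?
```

11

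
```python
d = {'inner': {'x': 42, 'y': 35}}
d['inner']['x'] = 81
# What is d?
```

After line 1: d = {'inner': {'x': 42, 'y': 35}}
After line 2 (inner x overwritten): d = {'inner': {'x': 81, 'y': 35}}

{'inner': {'x': 81, 'y': 35}}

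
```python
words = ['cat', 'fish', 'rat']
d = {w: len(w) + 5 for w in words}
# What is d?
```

{'cat': 8, 'fish': 9, 'rat': 8}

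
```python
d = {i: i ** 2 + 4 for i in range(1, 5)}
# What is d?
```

{1: 5, 2: 8, 3: 13, 4: 20}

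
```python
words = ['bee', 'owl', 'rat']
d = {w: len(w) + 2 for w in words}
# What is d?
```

{'bee': 5, 'owl': 5, 'rat': 5}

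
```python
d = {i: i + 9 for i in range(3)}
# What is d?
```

{0: 9, 1: 10, 2: 11}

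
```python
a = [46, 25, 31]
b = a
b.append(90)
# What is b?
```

After line 1: a = [46, 25, 31]
After line 2 (b = a is an alias, same object): a = [46, 25, 31], b = [46, 25, 31]
After line 3 (b.append mutates the shared list): a = [46, 25, 31, 90], b = [46, 25, 31, 90]

[46, 25, 31, 90]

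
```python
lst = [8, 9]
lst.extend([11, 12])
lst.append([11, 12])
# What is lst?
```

After line 1: lst = [8, 9]
After line 2 (extend unpacks [11, 12]): lst = [8, 9, 11, 12]
After line 3 (append adds [11, 12] as single element): lst = [8, 9, 11, 12, [11, 12]]

[8, 9, 11, 12, [11, 12]]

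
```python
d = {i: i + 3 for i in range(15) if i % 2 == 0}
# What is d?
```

{0: 3, 2: 5, 4: 7, 6: 9, 8: 11, 10: 13, 12: 15, 14: 17}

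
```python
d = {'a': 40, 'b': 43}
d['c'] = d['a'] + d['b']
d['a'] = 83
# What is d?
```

After line 1: d = {'a': 40, 'b': 43}
After line 2 (d['c'] = 40 + 43): d = {'a': 40, 'b': 43, 'c': 83}
After line 3: d = {'a': 83, 'b': 43, 'c': 83}

{'a': 83, 'b': 43, 'c': 83}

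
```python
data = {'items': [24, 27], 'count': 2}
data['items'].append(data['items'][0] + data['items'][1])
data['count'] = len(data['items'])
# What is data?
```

After line 1: data = {'items': [24, 27], 'count': 2}
After line 2 (append 24 + 27 = 51): data = {'items': [24, 27, 51], 'count': 2}
After line 3 (count = len(items) = 3): data = {'items': [24, 27, 51], 'count': 3}

{'items': [24, 27, 51], 'count': 3}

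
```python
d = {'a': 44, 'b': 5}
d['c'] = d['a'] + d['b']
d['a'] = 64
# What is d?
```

After line 1: d = {'a': 44, 'b': 5}
After line 2 (d['c'] = 44 + 5): d = {'a': 44, 'b': 5, 'c': 49}
After line 3: d = {'a': 64, 'b': 5, 'c': 49}

{'a': 64, 'b': 5, 'c': 49}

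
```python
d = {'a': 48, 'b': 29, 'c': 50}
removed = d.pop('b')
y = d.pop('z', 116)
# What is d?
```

After line 1: d = {'a': 48, 'b': 29, 'c': 50}
After line 2 (pop 'b' returns 29): d = {'a': 48, 'c': 50}, removed = 29
After line 3 (pop 'z' missing, returns default 116): d = {'a': 48, 'c': 50}, y = 116

{'a': 48, 'c': 50}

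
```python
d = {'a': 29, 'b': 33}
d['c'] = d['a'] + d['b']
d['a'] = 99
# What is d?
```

After line 1: d = {'a': 29, 'b': 33}
After line 2 (d['c'] = 29 + 33): d = {'a': 29, 'b': 33, 'c': 62}
After line 3: d = {'a': 99, 'b': 33, 'c': 62}

{'a': 99, 'b': 33, 'c': 62}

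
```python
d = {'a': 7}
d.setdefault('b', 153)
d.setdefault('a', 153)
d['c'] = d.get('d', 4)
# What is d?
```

After line 1: d = {'a': 7}
After line 2 (setdefault adds 'b'=153): d = {'a': 7, 'b': 153}
After line 3 (setdefault 'a' no-op, already exists): d = {'a': 7, 'b': 153}
After line 4 (get('d', 4) returns default since 'd' not in d): d = {'a': 7, 'b': 153, 'c': 4}

{'a': 7, 'b': 153, 'c': 4}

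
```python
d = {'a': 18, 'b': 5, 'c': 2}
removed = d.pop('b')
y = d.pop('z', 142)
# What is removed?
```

After line 1: d = {'a': 18, 'b': 5, 'c': 2}
After line 2 (pop 'b' returns 5): d = {'a': 18, 'c': 2}, removed = 5
After line 3 (pop 'z' missing, returns default 142): d = {'a': 18, 'c': 2}, y = 142

5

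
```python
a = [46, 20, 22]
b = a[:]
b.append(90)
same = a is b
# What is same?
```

After line 1: a = [46, 20, 22]
After line 2 (b = a[:] is a shallow copy, new object): a = [46, 20, 22], b = [46, 20, 22]
After line 3 (append only mutates b): a = [46, 20, 22], b = [46, 20, 22, 90]
After line 4 (same = a is b; different objects -> False): same = False

False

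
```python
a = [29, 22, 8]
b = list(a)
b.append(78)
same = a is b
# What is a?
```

After line 1: a = [29, 22, 8]
After line 2 (b = list(a) is a shallow copy, new object): a = [29, 22, 8], b = [29, 22, 8]
After line 3 (append only mutates b): a = [29, 22, 8], b = [29, 22, 8, 78]
After line 4 (same = a is b; different objects -> False): same = False

[29, 22, 8]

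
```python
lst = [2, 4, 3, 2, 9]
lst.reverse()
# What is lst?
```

[9, 2, 3, 4, 2]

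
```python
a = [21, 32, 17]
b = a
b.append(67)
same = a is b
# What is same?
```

After line 1: a = [21, 32, 17]
After line 2 (b = a is an alias, same object): a = [21, 32, 17], b = [21, 32, 17]
After line 3 (b.append mutates the shared list): a = [21, 32, 17, 67], b = [21, 32, 17, 67]
After line 4 (same = a is b; same object -> True): same = True

True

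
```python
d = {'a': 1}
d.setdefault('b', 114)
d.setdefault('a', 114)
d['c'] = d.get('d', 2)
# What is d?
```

After line 1: d = {'a': 1}
After line 2 (setdefault adds 'b'=114): d = {'a': 1, 'b': 114}
After line 3 (setdefault 'a' no-op, already exists): d = {'a': 1, 'b': 114}
After line 4 (get('d', 2) returns default since 'd' not in d): d = {'a': 1, 'b': 114, 'c': 2}

{'a': 1, 'b': 114, 'c': 2}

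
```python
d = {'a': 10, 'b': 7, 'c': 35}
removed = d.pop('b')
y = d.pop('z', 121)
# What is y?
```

After line 1: d = {'a': 10, 'b': 7, 'c': 35}
After line 2 (pop 'b' returns 7): d = {'a': 10, 'c': 35}, removed = 7
After line 3 (pop 'z' missing, returns default 121): d = {'a': 10, 'c': 35}, y = 121

121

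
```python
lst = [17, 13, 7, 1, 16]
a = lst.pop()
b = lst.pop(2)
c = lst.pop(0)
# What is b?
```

After line 1: lst = [17, 13, 7, 1, 16]
After line 2 (pop() -> a = 16): lst = [17, 13, 7, 1]
After line 3 (pop(2) -> b = 7): lst = [17, 13, 1]
After line 4 (pop(0) -> c = 17): lst = [13, 1]

7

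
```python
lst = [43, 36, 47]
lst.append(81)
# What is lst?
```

[43, 36, 47, 81]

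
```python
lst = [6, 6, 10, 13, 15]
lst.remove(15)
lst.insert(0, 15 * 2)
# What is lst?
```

After line 1: lst = [6, 6, 10, 13, 15]
After line 2 (remove first 15): lst = [6, 6, 10, 13]
After line 3 (insert 30 at index 0): lst = [30, 6, 6, 10, 13]

[30, 6, 6, 10, 13]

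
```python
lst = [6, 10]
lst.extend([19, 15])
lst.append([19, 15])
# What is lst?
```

After line 1: lst = [6, 10]
After line 2 (extend unpacks [19, 15]): lst = [6, 10, 19, 15]
After line 3 (append adds [19, 15] as single element): lst = [6, 10, 19, 15, [19, 15]]

[6, 10, 19, 15, [19, 15]]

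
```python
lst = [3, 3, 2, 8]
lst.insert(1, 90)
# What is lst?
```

[3, 90, 3, 2, 8]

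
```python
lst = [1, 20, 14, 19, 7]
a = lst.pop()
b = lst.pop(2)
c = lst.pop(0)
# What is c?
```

After line 1: lst = [1, 20, 14, 19, 7]
After line 2 (pop() -> a = 7): lst = [1, 20, 14, 19]
After line 3 (pop(2) -> b = 14): lst = [1, 20, 19]
After line 4 (pop(0) -> c = 1): lst = [20, 19]

1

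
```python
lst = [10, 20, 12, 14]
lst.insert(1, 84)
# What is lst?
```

[10, 84, 20, 12, 14]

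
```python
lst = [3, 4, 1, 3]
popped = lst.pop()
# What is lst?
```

[3, 4, 1]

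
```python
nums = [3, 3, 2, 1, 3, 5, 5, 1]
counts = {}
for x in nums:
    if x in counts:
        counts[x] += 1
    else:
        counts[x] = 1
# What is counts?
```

Initial: counts = {}, nums = [3, 3, 2, 1, 3, 5, 5, 1]
See 3: counts = {3: 1}
See 3: counts = {3: 2}
See 2: counts = {3: 2, 2: 1}
See 1: counts = {3: 2, 2: 1, 1: 1}
See 3: counts = {3: 3, 2: 1, 1: 1}
See 5: counts = {3: 3, 2: 1, 1: 1, 5: 1}
See 5: counts = {3: 3, 2: 1, 1: 1, 5: 2}
See 1: counts = {3: 3, 2: 1, 1: 2, 5: 2}

{3: 3, 2: 1, 1: 2, 5: 2}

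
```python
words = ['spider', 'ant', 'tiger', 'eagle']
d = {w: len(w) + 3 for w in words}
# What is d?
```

{'spider': 9, 'ant': 6, 'tiger': 8, 'eagle': 8}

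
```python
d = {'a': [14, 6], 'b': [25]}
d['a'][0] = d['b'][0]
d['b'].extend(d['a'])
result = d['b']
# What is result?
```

After line 1: d = {'a': [14, 6], 'b': [25]}
After line 2 (a[0] = b[0] = 25): d = {'a': [25, 6], 'b': [25]}
After line 3 (b.extend(a) appends [25, 6]): d = {'a': [25, 6], 'b': [25, 25, 6]}
After line 4: result = d['b'] = [25, 25, 6]

[25, 25, 6]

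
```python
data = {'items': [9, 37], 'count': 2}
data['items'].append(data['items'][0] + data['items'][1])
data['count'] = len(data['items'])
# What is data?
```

After line 1: data = {'items': [9, 37], 'count': 2}
After line 2 (append 9 + 37 = 46): data = {'items': [9, 37, 46], 'count': 2}
After line 3 (count = len(items) = 3): data = {'items': [9, 37, 46], 'count': 3}

{'items': [9, 37, 46], 'count': 3}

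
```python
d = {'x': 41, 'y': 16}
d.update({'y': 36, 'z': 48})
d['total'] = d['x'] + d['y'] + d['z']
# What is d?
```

After line 1: d = {'x': 41, 'y': 16}
After line 2 (y overwritten, z added): d = {'x': 41, 'y': 36, 'z': 48}
After line 3 (total = 41 + 36 + 48 = 125): d = {'x': 41, 'y': 36, 'z': 48, 'total': 125}

{'x': 41, 'y': 36, 'z': 48, 'total': 125}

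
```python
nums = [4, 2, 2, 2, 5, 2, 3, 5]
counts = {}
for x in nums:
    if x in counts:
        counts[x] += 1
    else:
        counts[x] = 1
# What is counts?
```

Initial: counts = {}, nums = [4, 2, 2, 2, 5, 2, 3, 5]
See 4: counts = {4: 1}
See 2: counts = {4: 1, 2: 1}
See 2: counts = {4: 1, 2: 2}
See 2: counts = {4: 1, 2: 3}
See 5: counts = {4: 1, 2: 3, 5: 1}
See 2: counts = {4: 1, 2: 4, 5: 1}
See 3: counts = {4: 1, 2: 4, 5: 1, 3: 1}
See 5: counts = {4: 1, 2: 4, 5: 2, 3: 1}

{4: 1, 2: 4, 5: 2, 3: 1}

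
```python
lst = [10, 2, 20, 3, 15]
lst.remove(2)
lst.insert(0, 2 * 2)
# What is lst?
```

After line 1: lst = [10, 2, 20, 3, 15]
After line 2 (remove first 2): lst = [10, 20, 3, 15]
After line 3 (insert 4 at index 0): lst = [4, 10, 20, 3, 15]

[4, 10, 20, 3, 15]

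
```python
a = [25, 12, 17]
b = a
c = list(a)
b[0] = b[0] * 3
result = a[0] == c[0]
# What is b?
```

After line 1: a = [25, 12, 17]
After line 2 (b = a, alias): a = [25, 12, 17], b = [25, 12, 17]
After line 3 (c = list(a) is a copy, new object): c = [25, 12, 17]
After line 4 (b[0] = 25 * 3 = 75; mutates shared a/b): a = b = [75, 12, 17], c = [25, 12, 17]
After line 5 (a[0] = 75, c[0] = 25; result = False)

[75, 12, 17]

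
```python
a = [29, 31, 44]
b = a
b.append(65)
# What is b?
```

After line 1: a = [29, 31, 44]
After line 2 (b = a is an alias, same object): a = [29, 31, 44], b = [29, 31, 44]
After line 3 (b.append mutates the shared list): a = [29, 31, 44, 65], b = [29, 31, 44, 65]

[29, 31, 44, 65]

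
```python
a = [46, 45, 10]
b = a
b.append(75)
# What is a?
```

After line 1: a = [46, 45, 10]
After line 2 (b = a is an alias, same object): a = [46, 45, 10], b = [46, 45, 10]
After line 3 (b.append mutates the shared list): a = [46, 45, 10, 75], b = [46, 45, 10, 75]

[46, 45, 10, 75]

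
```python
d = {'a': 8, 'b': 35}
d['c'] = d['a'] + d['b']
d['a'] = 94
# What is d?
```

After line 1: d = {'a': 8, 'b': 35}
After line 2 (d['c'] = 8 + 35): d = {'a': 8, 'b': 35, 'c': 43}
After line 3: d = {'a': 94, 'b': 35, 'c': 43}

{'a': 94, 'b': 35, 'c': 43}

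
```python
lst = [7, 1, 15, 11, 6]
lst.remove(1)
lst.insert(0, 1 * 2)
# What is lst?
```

After line 1: lst = [7, 1, 15, 11, 6]
After line 2 (remove first 1): lst = [7, 15, 11, 6]
After line 3 (insert 2 at index 0): lst = [2, 7, 15, 11, 6]

[2, 7, 15, 11, 6]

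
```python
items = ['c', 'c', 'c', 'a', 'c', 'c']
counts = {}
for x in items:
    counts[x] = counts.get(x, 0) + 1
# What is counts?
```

Initial: counts = {}, items = ['c', 'c', 'c', 'a', 'c', 'c']
See 'c': counts = {'c': 1}
See 'c': counts = {'c': 2}
See 'c': counts = {'c': 3}
See 'a': counts = {'c': 3, 'a': 1}
See 'c': counts = {'c': 4, 'a': 1}
See 'c': counts = {'c': 5, 'a': 1}

{'c': 5, 'a': 1}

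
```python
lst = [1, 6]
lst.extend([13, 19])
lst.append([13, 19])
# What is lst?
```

After line 1: lst = [1, 6]
After line 2 (extend unpacks [13, 19]): lst = [1, 6, 13, 19]
After line 3 (append adds [13, 19] as single element): lst = [1, 6, 13, 19, [13, 19]]

[1, 6, 13, 19, [13, 19]]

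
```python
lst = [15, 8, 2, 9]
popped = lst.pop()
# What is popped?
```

9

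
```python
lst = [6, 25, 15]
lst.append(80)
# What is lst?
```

[6, 25, 15, 80]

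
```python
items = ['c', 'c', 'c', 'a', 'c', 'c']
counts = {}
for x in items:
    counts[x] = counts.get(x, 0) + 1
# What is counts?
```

Initial: counts = {}, items = ['c', 'c', 'c', 'a', 'c', 'c']
See 'c': counts = {'c': 1}
See 'c': counts = {'c': 2}
See 'c': counts = {'c': 3}
See 'a': counts = {'c': 3, 'a': 1}
See 'c': counts = {'c': 4, 'a': 1}
See 'c': counts = {'c': 5, 'a': 1}

{'c': 5, 'a': 1}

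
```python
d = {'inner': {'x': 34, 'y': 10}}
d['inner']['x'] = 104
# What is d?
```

After line 1: d = {'inner': {'x': 34, 'y': 10}}
After line 2 (inner x overwritten): d = {'inner': {'x': 104, 'y': 10}}

{'inner': {'x': 104, 'y': 10}}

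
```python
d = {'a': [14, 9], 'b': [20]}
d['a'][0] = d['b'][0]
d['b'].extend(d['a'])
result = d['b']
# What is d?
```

After line 1: d = {'a': [14, 9], 'b': [20]}
After line 2 (a[0] = b[0] = 20): d = {'a': [20, 9], 'b': [20]}
After line 3 (b.extend(a) appends [20, 9]): d = {'a': [20, 9], 'b': [20, 20, 9]}
After line 4: result = d['b'] = [20, 20, 9]

{'a': [20, 9], 'b': [20, 20, 9]}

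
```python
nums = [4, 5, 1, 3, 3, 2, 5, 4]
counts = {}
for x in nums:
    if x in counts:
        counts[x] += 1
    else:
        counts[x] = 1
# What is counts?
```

Initial: counts = {}, nums = [4, 5, 1, 3, 3, 2, 5, 4]
See 4: counts = {4: 1}
See 5: counts = {4: 1, 5: 1}
See 1: counts = {4: 1, 5: 1, 1: 1}
See 3: counts = {4: 1, 5: 1, 1: 1, 3: 1}
See 3: counts = {4: 1, 5: 1, 1: 1, 3: 2}
See 2: counts = {4: 1, 5: 1, 1: 1, 3: 2, 2: 1}
See 5: counts = {4: 1, 5: 2, 1: 1, 3: 2, 2: 1}
See 4: counts = {4: 2, 5: 2, 1: 1, 3: 2, 2: 1}

{4: 2, 5: 2, 1: 1, 3: 2, 2: 1}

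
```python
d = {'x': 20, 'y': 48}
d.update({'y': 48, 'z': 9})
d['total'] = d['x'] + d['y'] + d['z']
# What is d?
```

After line 1: d = {'x': 20, 'y': 48}
After line 2 (y overwritten, z added): d = {'x': 20, 'y': 48, 'z': 9}
After line 3 (total = 20 + 48 + 9 = 77): d = {'x': 20, 'y': 48, 'z': 9, 'total': 77}

{'x': 20, 'y': 48, 'z': 9, 'total': 77}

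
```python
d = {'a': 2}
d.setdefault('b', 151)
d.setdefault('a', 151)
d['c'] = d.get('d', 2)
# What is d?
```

After line 1: d = {'a': 2}
After line 2 (setdefault adds 'b'=151): d = {'a': 2, 'b': 151}
After line 3 (setdefault 'a' no-op, already exists): d = {'a': 2, 'b': 151}
After line 4 (get('d', 2) returns default since 'd' not in d): d = {'a': 2, 'b': 151, 'c': 2}

{'a': 2, 'b': 151, 'c': 2}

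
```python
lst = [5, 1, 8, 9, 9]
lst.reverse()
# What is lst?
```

[9, 9, 8, 1, 5]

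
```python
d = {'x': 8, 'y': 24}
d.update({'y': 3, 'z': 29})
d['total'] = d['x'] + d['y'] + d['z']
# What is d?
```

After line 1: d = {'x': 8, 'y': 24}
After line 2 (y overwritten, z added): d = {'x': 8, 'y': 3, 'z': 29}
After line 3 (total = 8 + 3 + 29 = 40): d = {'x': 8, 'y': 3, 'z': 29, 'total': 40}

{'x': 8, 'y': 3, 'z': 29, 'total': 40}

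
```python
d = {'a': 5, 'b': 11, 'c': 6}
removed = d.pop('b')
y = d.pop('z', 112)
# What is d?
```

After line 1: d = {'a': 5, 'b': 11, 'c': 6}
After line 2 (pop 'b' returns 11): d = {'a': 5, 'c': 6}, removed = 11
After line 3 (pop 'z' missing, returns default 112): d = {'a': 5, 'c': 6}, y = 112

{'a': 5, 'c': 6}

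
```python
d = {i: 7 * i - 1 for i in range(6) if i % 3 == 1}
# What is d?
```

{1: 6, 4: 27}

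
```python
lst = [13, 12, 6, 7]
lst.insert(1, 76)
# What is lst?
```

[13, 76, 12, 6, 7]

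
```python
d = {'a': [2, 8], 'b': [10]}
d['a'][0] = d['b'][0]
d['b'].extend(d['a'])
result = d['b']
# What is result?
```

After line 1: d = {'a': [2, 8], 'b': [10]}
After line 2 (a[0] = b[0] = 10): d = {'a': [10, 8], 'b': [10]}
After line 3 (b.extend(a) appends [10, 8]): d = {'a': [10, 8], 'b': [10, 10, 8]}
After line 4: result = d['b'] = [10, 10, 8]

[10, 10, 8]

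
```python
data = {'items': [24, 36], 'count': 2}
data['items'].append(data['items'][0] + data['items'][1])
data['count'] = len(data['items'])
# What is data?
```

After line 1: data = {'items': [24, 36], 'count': 2}
After line 2 (append 24 + 36 = 60): data = {'items': [24, 36, 60], 'count': 2}
After line 3 (count = len(items) = 3): data = {'items': [24, 36, 60], 'count': 3}

{'items': [24, 36, 60], 'count': 3}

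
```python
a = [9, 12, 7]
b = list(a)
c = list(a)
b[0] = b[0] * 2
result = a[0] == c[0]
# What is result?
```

After line 1: a = [9, 12, 7]
After line 2 (b = list(a), copy): a = [9, 12, 7], b = [9, 12, 7]
After line 3 (c = list(a) is a copy, new object): c = [9, 12, 7]
After line 4 (b[0] = 9 * 2 = 18; only b mutates (copy)): a = [9, 12, 7], b = [18, 12, 7], c = [9, 12, 7]
After line 5 (a[0] = 9, c[0] = 9; result = True)

True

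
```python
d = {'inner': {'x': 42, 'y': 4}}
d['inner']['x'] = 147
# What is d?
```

After line 1: d = {'inner': {'x': 42, 'y': 4}}
After line 2 (inner x overwritten): d = {'inner': {'x': 147, 'y': 4}}

{'inner': {'x': 147, 'y': 4}}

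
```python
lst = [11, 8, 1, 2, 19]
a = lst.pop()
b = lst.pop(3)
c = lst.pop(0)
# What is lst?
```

After line 1: lst = [11, 8, 1, 2, 19]
After line 2 (pop() -> a = 19): lst = [11, 8, 1, 2]
After line 3 (pop(3) -> b = 2): lst = [11, 8, 1]
After line 4 (pop(0) -> c = 11): lst = [8, 1]

[8, 1]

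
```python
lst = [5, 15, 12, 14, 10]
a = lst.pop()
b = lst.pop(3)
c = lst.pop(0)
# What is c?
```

After line 1: lst = [5, 15, 12, 14, 10]
After line 2 (pop() -> a = 10): lst = [5, 15, 12, 14]
After line 3 (pop(3) -> b = 14): lst = [5, 15, 12]
After line 4 (pop(0) -> c = 5): lst = [15, 12]

5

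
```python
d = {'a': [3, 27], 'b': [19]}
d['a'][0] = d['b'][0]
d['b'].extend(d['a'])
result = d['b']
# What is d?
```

After line 1: d = {'a': [3, 27], 'b': [19]}
After line 2 (a[0] = b[0] = 19): d = {'a': [19, 27], 'b': [19]}
After line 3 (b.extend(a) appends [19, 27]): d = {'a': [19, 27], 'b': [19, 19, 27]}
After line 4: result = d['b'] = [19, 19, 27]

{'a': [19, 27], 'b': [19, 19, 27]}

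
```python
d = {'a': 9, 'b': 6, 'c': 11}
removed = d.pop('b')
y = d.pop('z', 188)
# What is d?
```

After line 1: d = {'a': 9, 'b': 6, 'c': 11}
After line 2 (pop 'b' returns 6): d = {'a': 9, 'c': 11}, removed = 6
After line 3 (pop 'z' missing, returns default 188): d = {'a': 9, 'c': 11}, y = 188

{'a': 9, 'c': 11}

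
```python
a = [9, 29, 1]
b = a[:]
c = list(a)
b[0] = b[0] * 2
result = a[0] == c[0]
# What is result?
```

After line 1: a = [9, 29, 1]
After line 2 (b = a[:], copy): a = [9, 29, 1], b = [9, 29, 1]
After line 3 (c = list(a) is a copy, new object): c = [9, 29, 1]
After line 4 (b[0] = 9 * 2 = 18; only b mutates (copy)): a = [9, 29, 1], b = [18, 29, 1], c = [9, 29, 1]
After line 5 (a[0] = 9, c[0] = 9; result = True)

True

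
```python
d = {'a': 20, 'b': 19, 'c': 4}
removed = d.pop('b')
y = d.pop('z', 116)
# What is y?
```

After line 1: d = {'a': 20, 'b': 19, 'c': 4}
After line 2 (pop 'b' returns 19): d = {'a': 20, 'c': 4}, removed = 19
After line 3 (pop 'z' missing, returns default 116): d = {'a': 20, 'c': 4}, y = 116

116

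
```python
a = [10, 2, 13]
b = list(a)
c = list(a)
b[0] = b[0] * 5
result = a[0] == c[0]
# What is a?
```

After line 1: a = [10, 2, 13]
After line 2 (b = list(a), copy): a = [10, 2, 13], b = [10, 2, 13]
After line 3 (c = list(a) is a copy, new object): c = [10, 2, 13]
After line 4 (b[0] = 10 * 5 = 50; only b mutates (copy)): a = [10, 2, 13], b = [50, 2, 13], c = [10, 2, 13]
After line 5 (a[0] = 10, c[0] = 10; result = True)

[10, 2, 13]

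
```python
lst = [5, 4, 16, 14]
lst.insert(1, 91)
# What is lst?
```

[5, 91, 4, 16, 14]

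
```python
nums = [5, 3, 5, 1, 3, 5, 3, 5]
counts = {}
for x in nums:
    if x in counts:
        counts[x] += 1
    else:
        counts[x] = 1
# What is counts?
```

Initial: counts = {}, nums = [5, 3, 5, 1, 3, 5, 3, 5]
See 5: counts = {5: 1}
See 3: counts = {5: 1, 3: 1}
See 5: counts = {5: 2, 3: 1}
See 1: counts = {5: 2, 3: 1, 1: 1}
See 3: counts = {5: 2, 3: 2, 1: 1}
See 5: counts = {5: 3, 3: 2, 1: 1}
See 3: counts = {5: 3, 3: 3, 1: 1}
See 5: counts = {5: 4, 3: 3, 1: 1}

{5: 4, 3: 3, 1: 1}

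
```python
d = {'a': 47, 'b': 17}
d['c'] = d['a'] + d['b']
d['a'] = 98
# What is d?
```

After line 1: d = {'a': 47, 'b': 17}
After line 2 (d['c'] = 47 + 17): d = {'a': 47, 'b': 17, 'c': 64}
After line 3: d = {'a': 98, 'b': 17, 'c': 64}

{'a': 98, 'b': 17, 'c': 64}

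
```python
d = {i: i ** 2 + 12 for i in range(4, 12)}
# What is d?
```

{4: 28, 5: 37, 6: 48, 7: 61, 8: 76, 9: 93, 10: 112, 11: 133}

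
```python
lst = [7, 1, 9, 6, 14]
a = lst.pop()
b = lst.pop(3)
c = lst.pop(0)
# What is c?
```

After line 1: lst = [7, 1, 9, 6, 14]
After line 2 (pop() -> a = 14): lst = [7, 1, 9, 6]
After line 3 (pop(3) -> b = 6): lst = [7, 1, 9]
After line 4 (pop(0) -> c = 7): lst = [1, 9]

7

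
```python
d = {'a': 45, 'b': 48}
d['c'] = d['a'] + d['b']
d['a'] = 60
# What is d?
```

After line 1: d = {'a': 45, 'b': 48}
After line 2 (d['c'] = 45 + 48): d = {'a': 45, 'b': 48, 'c': 93}
After line 3: d = {'a': 60, 'b': 48, 'c': 93}

{'a': 60, 'b': 48, 'c': 93}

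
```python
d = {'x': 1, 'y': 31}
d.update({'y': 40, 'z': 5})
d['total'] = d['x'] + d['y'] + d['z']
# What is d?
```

After line 1: d = {'x': 1, 'y': 31}
After line 2 (y overwritten, z added): d = {'x': 1, 'y': 40, 'z': 5}
After line 3 (total = 1 + 40 + 5 = 46): d = {'x': 1, 'y': 40, 'z': 5, 'total': 46}

{'x': 1, 'y': 40, 'z': 5, 'total': 46}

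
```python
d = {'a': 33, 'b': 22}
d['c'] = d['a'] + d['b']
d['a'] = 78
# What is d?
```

After line 1: d = {'a': 33, 'b': 22}
After line 2 (d['c'] = 33 + 22): d = {'a': 33, 'b': 22, 'c': 55}
After line 3: d = {'a': 78, 'b': 22, 'c': 55}

{'a': 78, 'b': 22, 'c': 55}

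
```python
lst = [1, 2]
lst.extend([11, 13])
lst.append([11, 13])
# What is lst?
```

After line 1: lst = [1, 2]
After line 2 (extend unpacks [11, 13]): lst = [1, 2, 11, 13]
After line 3 (append adds [11, 13] as single element): lst = [1, 2, 11, 13, [11, 13]]

[1, 2, 11, 13, [11, 13]]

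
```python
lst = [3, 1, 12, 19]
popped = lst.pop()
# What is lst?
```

[3, 1, 12]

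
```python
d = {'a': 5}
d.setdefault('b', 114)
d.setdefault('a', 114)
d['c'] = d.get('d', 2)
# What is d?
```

After line 1: d = {'a': 5}
After line 2 (setdefault adds 'b'=114): d = {'a': 5, 'b': 114}
After line 3 (setdefault 'a' no-op, already exists): d = {'a': 5, 'b': 114}
After line 4 (get('d', 2) returns default since 'd' not in d): d = {'a': 5, 'b': 114, 'c': 2}

{'a': 5, 'b': 114, 'c': 2}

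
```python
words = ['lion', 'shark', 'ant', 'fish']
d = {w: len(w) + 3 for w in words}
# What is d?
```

{'lion': 7, 'shark': 8, 'ant': 6, 'fish': 7}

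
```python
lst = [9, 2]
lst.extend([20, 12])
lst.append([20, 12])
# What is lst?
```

After line 1: lst = [9, 2]
After line 2 (extend unpacks [20, 12]): lst = [9, 2, 20, 12]
After line 3 (append adds [20, 12] as single element): lst = [9, 2, 20, 12, [20, 12]]

[9, 2, 20, 12, [20, 12]]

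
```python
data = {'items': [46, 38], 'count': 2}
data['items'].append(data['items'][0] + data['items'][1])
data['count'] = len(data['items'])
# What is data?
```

After line 1: data = {'items': [46, 38], 'count': 2}
After line 2 (append 46 + 38 = 84): data = {'items': [46, 38, 84], 'count': 2}
After line 3 (count = len(items) = 3): data = {'items': [46, 38, 84], 'count': 3}

{'items': [46, 38, 84], 'count': 3}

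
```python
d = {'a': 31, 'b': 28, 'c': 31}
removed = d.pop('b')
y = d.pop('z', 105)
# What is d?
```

After line 1: d = {'a': 31, 'b': 28, 'c': 31}
After line 2 (pop 'b' returns 28): d = {'a': 31, 'c': 31}, removed = 28
After line 3 (pop 'z' missing, returns default 105): d = {'a': 31, 'c': 31}, y = 105

{'a': 31, 'c': 31}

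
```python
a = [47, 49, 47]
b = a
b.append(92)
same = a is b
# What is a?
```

After line 1: a = [47, 49, 47]
After line 2 (b = a is an alias, same object): a = [47, 49, 47], b = [47, 49, 47]
After line 3 (b.append mutates the shared list): a = [47, 49, 47, 92], b = [47, 49, 47, 92]
After line 4 (same = a is b; same object -> True): same = True

[47, 49, 47, 92]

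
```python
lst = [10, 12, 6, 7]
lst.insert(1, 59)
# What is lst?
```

[10, 59, 12, 6, 7]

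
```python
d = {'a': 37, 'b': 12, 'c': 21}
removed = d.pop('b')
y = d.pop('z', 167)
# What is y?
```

After line 1: d = {'a': 37, 'b': 12, 'c': 21}
After line 2 (pop 'b' returns 12): d = {'a': 37, 'c': 21}, removed = 12
After line 3 (pop 'z' missing, returns default 167): d = {'a': 37, 'c': 21}, y = 167

167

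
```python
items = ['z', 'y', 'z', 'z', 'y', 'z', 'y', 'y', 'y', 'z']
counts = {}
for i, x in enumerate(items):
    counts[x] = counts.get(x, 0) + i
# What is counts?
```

Initial: counts = {}, items = ['z', 'y', 'z', 'z', 'y', 'z', 'y', 'y', 'y', 'z']
i=0, x='z': counts = {'z': 0}
i=1, x='y': counts = {'z': 0, 'y': 1}
i=2, x='z': counts = {'z': 2, 'y': 1}
i=3, x='z': counts = {'z': 5, 'y': 1}
i=4, x='y': counts = {'z': 5, 'y': 5}
i=5, x='z': counts = {'z': 10, 'y': 5}
i=6, x='y': counts = {'z': 10, 'y': 11}
i=7, x='y': counts = {'z': 10, 'y': 18}
i=8, x='y': counts = {'z': 10, 'y': 26}
i=9, x='z': counts = {'z': 19, 'y': 26}

{'z': 19, 'y': 26}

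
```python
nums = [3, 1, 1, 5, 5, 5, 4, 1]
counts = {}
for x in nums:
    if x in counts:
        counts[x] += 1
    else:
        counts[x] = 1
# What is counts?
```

Initial: counts = {}, nums = [3, 1, 1, 5, 5, 5, 4, 1]
See 3: counts = {3: 1}
See 1: counts = {3: 1, 1: 1}
See 1: counts = {3: 1, 1: 2}
See 5: counts = {3: 1, 1: 2, 5: 1}
See 5: counts = {3: 1, 1: 2, 5: 2}
See 5: counts = {3: 1, 1: 2, 5: 3}
See 4: counts = {3: 1, 1: 2, 5: 3, 4: 1}
See 1: counts = {3: 1, 1: 3, 5: 3, 4: 1}

{3: 1, 1: 3, 5: 3, 4: 1}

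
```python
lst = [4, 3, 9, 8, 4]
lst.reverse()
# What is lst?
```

[4, 8, 9, 3, 4]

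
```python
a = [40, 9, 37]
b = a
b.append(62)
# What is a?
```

After line 1: a = [40, 9, 37]
After line 2 (b = a is an alias, same object): a = [40, 9, 37], b = [40, 9, 37]
After line 3 (b.append mutates the shared list): a = [40, 9, 37, 62], b = [40, 9, 37, 62]

[40, 9, 37, 62]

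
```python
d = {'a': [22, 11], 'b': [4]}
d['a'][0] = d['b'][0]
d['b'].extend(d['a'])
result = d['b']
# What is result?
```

After line 1: d = {'a': [22, 11], 'b': [4]}
After line 2 (a[0] = b[0] = 4): d = {'a': [4, 11], 'b': [4]}
After line 3 (b.extend(a) appends [4, 11]): d = {'a': [4, 11], 'b': [4, 4, 11]}
After line 4: result = d['b'] = [4, 4, 11]

[4, 4, 11]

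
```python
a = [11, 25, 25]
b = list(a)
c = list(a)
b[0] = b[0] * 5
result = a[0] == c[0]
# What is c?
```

After line 1: a = [11, 25, 25]
After line 2 (b = list(a), copy): a = [11, 25, 25], b = [11, 25, 25]
After line 3 (c = list(a) is a copy, new object): c = [11, 25, 25]
After line 4 (b[0] = 11 * 5 = 55; only b mutates (copy)): a = [11, 25, 25], b = [55, 25, 25], c = [11, 25, 25]
After line 5 (a[0] = 11, c[0] = 11; result = True)

[11, 25, 25]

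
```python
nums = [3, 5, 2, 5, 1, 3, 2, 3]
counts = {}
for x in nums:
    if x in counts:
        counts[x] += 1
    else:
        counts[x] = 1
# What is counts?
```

Initial: counts = {}, nums = [3, 5, 2, 5, 1, 3, 2, 3]
See 3: counts = {3: 1}
See 5: counts = {3: 1, 5: 1}
See 2: counts = {3: 1, 5: 1, 2: 1}
See 5: counts = {3: 1, 5: 2, 2: 1}
See 1: counts = {3: 1, 5: 2, 2: 1, 1: 1}
See 3: counts = {3: 2, 5: 2, 2: 1, 1: 1}
See 2: counts = {3: 2, 5: 2, 2: 2, 1: 1}
See 3: counts = {3: 3, 5: 2, 2: 2, 1: 1}

{3: 3, 5: 2, 2: 2, 1: 1}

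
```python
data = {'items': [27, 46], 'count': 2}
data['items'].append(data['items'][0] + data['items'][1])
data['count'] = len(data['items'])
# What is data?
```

After line 1: data = {'items': [27, 46], 'count': 2}
After line 2 (append 27 + 46 = 73): data = {'items': [27, 46, 73], 'count': 2}
After line 3 (count = len(items) = 3): data = {'items': [27, 46, 73], 'count': 3}

{'items': [27, 46, 73], 'count': 3}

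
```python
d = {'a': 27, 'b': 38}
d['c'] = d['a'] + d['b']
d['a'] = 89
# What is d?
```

After line 1: d = {'a': 27, 'b': 38}
After line 2 (d['c'] = 27 + 38): d = {'a': 27, 'b': 38, 'c': 65}
After line 3: d = {'a': 89, 'b': 38, 'c': 65}

{'a': 89, 'b': 38, 'c': 65}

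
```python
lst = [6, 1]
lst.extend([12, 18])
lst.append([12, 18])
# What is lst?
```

After line 1: lst = [6, 1]
After line 2 (extend unpacks [12, 18]): lst = [6, 1, 12, 18]
After line 3 (append adds [12, 18] as single element): lst = [6, 1, 12, 18, [12, 18]]

[6, 1, 12, 18, [12, 18]]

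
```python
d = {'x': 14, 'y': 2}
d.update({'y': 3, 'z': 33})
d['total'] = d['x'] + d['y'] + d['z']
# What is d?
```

After line 1: d = {'x': 14, 'y': 2}
After line 2 (y overwritten, z added): d = {'x': 14, 'y': 3, 'z': 33}
After line 3 (total = 14 + 3 + 33 = 50): d = {'x': 14, 'y': 3, 'z': 33, 'total': 50}

{'x': 14, 'y': 3, 'z': 33, 'total': 50}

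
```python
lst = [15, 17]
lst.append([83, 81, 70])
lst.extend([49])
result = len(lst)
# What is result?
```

After line 1: lst = [15, 17]
After line 2 (append adds [83, 81, 70] as single element): lst = [15, 17, [83, 81, 70]]
After line 3 (extend unpacks [49], adds 49): lst = [15, 17, [83, 81, 70], 49]
After line 4: result = len(lst) = 4

4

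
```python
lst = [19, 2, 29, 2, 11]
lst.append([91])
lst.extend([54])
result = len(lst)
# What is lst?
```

After line 1: lst = [19, 2, 29, 2, 11]
After line 2 (append adds [91] as single element): lst = [19, 2, 29, 2, 11, [91]]
After line 3 (extend unpacks [54], adds 54): lst = [19, 2, 29, 2, 11, [91], 54]
After line 4: result = len(lst) = 7

[19, 2, 29, 2, 11, [91], 54]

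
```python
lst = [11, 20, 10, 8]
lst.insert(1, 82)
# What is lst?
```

[11, 82, 20, 10, 8]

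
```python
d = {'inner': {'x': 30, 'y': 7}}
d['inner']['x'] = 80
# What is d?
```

After line 1: d = {'inner': {'x': 30, 'y': 7}}
After line 2 (inner x overwritten): d = {'inner': {'x': 80, 'y': 7}}

{'inner': {'x': 80, 'y': 7}}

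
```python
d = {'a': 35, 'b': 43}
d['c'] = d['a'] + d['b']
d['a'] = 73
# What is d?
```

After line 1: d = {'a': 35, 'b': 43}
After line 2 (d['c'] = 35 + 43): d = {'a': 35, 'b': 43, 'c': 78}
After line 3: d = {'a': 73, 'b': 43, 'c': 78}

{'a': 73, 'b': 43, 'c': 78}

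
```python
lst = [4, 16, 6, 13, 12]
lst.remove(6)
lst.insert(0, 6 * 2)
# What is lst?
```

After line 1: lst = [4, 16, 6, 13, 12]
After line 2 (remove first 6): lst = [4, 16, 13, 12]
After line 3 (insert 12 at index 0): lst = [12, 4, 16, 13, 12]

[12, 4, 16, 13, 12]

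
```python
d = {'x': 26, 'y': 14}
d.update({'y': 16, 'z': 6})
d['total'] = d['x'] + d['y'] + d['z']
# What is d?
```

After line 1: d = {'x': 26, 'y': 14}
After line 2 (y overwritten, z added): d = {'x': 26, 'y': 16, 'z': 6}
After line 3 (total = 26 + 16 + 6 = 48): d = {'x': 26, 'y': 16, 'z': 6, 'total': 48}

{'x': 26, 'y': 16, 'z': 6, 'total': 48}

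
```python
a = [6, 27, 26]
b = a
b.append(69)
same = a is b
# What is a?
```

After line 1: a = [6, 27, 26]
After line 2 (b = a is an alias, same object): a = [6, 27, 26], b = [6, 27, 26]
After line 3 (b.append mutates the shared list): a = [6, 27, 26, 69], b = [6, 27, 26, 69]
After line 4 (same = a is b; same object -> True): same = True

[6, 27, 26, 69]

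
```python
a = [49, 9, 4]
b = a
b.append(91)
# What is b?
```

After line 1: a = [49, 9, 4]
After line 2 (b = a is an alias, same object): a = [49, 9, 4], b = [49, 9, 4]
After line 3 (b.append mutates the shared list): a = [49, 9, 4, 91], b = [49, 9, 4, 91]

[49, 9, 4, 91]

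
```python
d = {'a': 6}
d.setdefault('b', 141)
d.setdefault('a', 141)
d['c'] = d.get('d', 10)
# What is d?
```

After line 1: d = {'a': 6}
After line 2 (setdefault adds 'b'=141): d = {'a': 6, 'b': 141}
After line 3 (setdefault 'a' no-op, already exists): d = {'a': 6, 'b': 141}
After line 4 (get('d', 10) returns default since 'd' not in d): d = {'a': 6, 'b': 141, 'c': 10}

{'a': 6, 'b': 141, 'c': 10}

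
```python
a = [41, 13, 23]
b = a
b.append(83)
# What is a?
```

After line 1: a = [41, 13, 23]
After line 2 (b = a is an alias, same object): a = [41, 13, 23], b = [41, 13, 23]
After line 3 (b.append mutates the shared list): a = [41, 13, 23, 83], b = [41, 13, 23, 83]

[41, 13, 23, 83]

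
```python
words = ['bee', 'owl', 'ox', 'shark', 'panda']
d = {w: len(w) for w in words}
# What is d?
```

{'bee': 3, 'owl': 3, 'ox': 2, 'shark': 5, 'panda': 5}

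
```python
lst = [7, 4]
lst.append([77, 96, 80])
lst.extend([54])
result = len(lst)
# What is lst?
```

After line 1: lst = [7, 4]
After line 2 (append adds [77, 96, 80] as single element): lst = [7, 4, [77, 96, 80]]
After line 3 (extend unpacks [54], adds 54): lst = [7, 4, [77, 96, 80], 54]
After line 4: result = len(lst) = 4

[7, 4, [77, 96, 80], 54]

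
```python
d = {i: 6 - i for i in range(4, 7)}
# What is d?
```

{4: 2, 5: 1, 6: 0}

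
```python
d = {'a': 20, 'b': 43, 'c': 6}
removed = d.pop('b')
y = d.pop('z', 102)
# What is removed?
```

After line 1: d = {'a': 20, 'b': 43, 'c': 6}
After line 2 (pop 'b' returns 43): d = {'a': 20, 'c': 6}, removed = 43
After line 3 (pop 'z' missing, returns default 102): d = {'a': 20, 'c': 6}, y = 102

43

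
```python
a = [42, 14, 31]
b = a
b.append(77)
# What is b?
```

After line 1: a = [42, 14, 31]
After line 2 (b = a is an alias, same object): a = [42, 14, 31], b = [42, 14, 31]
After line 3 (b.append mutates the shared list): a = [42, 14, 31, 77], b = [42, 14, 31, 77]

[42, 14, 31, 77]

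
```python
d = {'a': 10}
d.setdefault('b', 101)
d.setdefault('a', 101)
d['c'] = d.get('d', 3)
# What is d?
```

After line 1: d = {'a': 10}
After line 2 (setdefault adds 'b'=101): d = {'a': 10, 'b': 101}
After line 3 (setdefault 'a' no-op, already exists): d = {'a': 10, 'b': 101}
After line 4 (get('d', 3) returns default since 'd' not in d): d = {'a': 10, 'b': 101, 'c': 3}

{'a': 10, 'b': 101, 'c': 3}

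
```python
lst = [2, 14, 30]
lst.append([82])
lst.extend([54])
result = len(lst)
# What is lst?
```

After line 1: lst = [2, 14, 30]
After line 2 (append adds [82] as single element): lst = [2, 14, 30, [82]]
After line 3 (extend unpacks [54], adds 54): lst = [2, 14, 30, [82], 54]
After line 4: result = len(lst) = 5

[2, 14, 30, [82], 54]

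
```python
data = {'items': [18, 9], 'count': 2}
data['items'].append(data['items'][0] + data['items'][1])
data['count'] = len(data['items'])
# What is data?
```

After line 1: data = {'items': [18, 9], 'count': 2}
After line 2 (append 18 + 9 = 27): data = {'items': [18, 9, 27], 'count': 2}
After line 3 (count = len(items) = 3): data = {'items': [18, 9, 27], 'count': 3}

{'items': [18, 9, 27], 'count': 3}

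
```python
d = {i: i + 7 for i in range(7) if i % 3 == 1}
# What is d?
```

{1: 8, 4: 11}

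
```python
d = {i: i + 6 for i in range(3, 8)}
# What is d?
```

{3: 9, 4: 10, 5: 11, 6: 12, 7: 13}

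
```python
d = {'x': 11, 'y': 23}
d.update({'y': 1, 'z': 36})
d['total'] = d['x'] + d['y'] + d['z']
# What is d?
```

After line 1: d = {'x': 11, 'y': 23}
After line 2 (y overwritten, z added): d = {'x': 11, 'y': 1, 'z': 36}
After line 3 (total = 11 + 1 + 36 = 48): d = {'x': 11, 'y': 1, 'z': 36, 'total': 48}

{'x': 11, 'y': 1, 'z': 36, 'total': 48}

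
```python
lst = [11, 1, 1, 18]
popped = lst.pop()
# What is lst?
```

[11, 1, 1]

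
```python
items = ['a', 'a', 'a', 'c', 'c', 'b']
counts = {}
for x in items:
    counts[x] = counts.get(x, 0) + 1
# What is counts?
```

Initial: counts = {}, items = ['a', 'a', 'a', 'c', 'c', 'b']
See 'a': counts = {'a': 1}
See 'a': counts = {'a': 2}
See 'a': counts = {'a': 3}
See 'c': counts = {'a': 3, 'c': 1}
See 'c': counts = {'a': 3, 'c': 2}
See 'b': counts = {'a': 3, 'c': 2, 'b': 1}

{'a': 3, 'c': 2, 'b': 1}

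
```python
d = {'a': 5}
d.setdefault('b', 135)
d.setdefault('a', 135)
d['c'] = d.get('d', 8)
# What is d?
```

After line 1: d = {'a': 5}
After line 2 (setdefault adds 'b'=135): d = {'a': 5, 'b': 135}
After line 3 (setdefault 'a' no-op, already exists): d = {'a': 5, 'b': 135}
After line 4 (get('d', 8) returns default since 'd' not in d): d = {'a': 5, 'b': 135, 'c': 8}

{'a': 5, 'b': 135, 'c': 8}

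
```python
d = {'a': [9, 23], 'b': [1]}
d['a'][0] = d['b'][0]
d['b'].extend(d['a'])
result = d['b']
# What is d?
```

After line 1: d = {'a': [9, 23], 'b': [1]}
After line 2 (a[0] = b[0] = 1): d = {'a': [1, 23], 'b': [1]}
After line 3 (b.extend(a) appends [1, 23]): d = {'a': [1, 23], 'b': [1, 1, 23]}
After line 4: result = d['b'] = [1, 1, 23]

{'a': [1, 23], 'b': [1, 1, 23]}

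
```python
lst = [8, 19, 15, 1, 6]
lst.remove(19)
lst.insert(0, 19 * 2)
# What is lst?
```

After line 1: lst = [8, 19, 15, 1, 6]
After line 2 (remove first 19): lst = [8, 15, 1, 6]
After line 3 (insert 38 at index 0): lst = [38, 8, 15, 1, 6]

[38, 8, 15, 1, 6]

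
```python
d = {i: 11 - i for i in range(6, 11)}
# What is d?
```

{6: 5, 7: 4, 8: 3, 9: 2, 10: 1}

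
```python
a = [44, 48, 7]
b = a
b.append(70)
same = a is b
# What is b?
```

After line 1: a = [44, 48, 7]
After line 2 (b = a is an alias, same object): a = [44, 48, 7], b = [44, 48, 7]
After line 3 (b.append mutates the shared list): a = [44, 48, 7, 70], b = [44, 48, 7, 70]
After line 4 (same = a is b; same object -> True): same = True

[44, 48, 7, 70]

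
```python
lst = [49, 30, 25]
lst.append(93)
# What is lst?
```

[49, 30, 25, 93]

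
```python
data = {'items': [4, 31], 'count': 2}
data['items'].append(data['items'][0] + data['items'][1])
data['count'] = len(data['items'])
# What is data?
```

After line 1: data = {'items': [4, 31], 'count': 2}
After line 2 (append 4 + 31 = 35): data = {'items': [4, 31, 35], 'count': 2}
After line 3 (count = len(items) = 3): data = {'items': [4, 31, 35], 'count': 3}

{'items': [4, 31, 35], 'count': 3}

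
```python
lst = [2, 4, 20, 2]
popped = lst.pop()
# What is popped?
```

2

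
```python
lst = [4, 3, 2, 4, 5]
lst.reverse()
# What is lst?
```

[5, 4, 2, 3, 4]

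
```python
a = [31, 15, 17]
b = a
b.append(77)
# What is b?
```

After line 1: a = [31, 15, 17]
After line 2 (b = a is an alias, same object): a = [31, 15, 17], b = [31, 15, 17]
After line 3 (b.append mutates the shared list): a = [31, 15, 17, 77], b = [31, 15, 17, 77]

[31, 15, 17, 77]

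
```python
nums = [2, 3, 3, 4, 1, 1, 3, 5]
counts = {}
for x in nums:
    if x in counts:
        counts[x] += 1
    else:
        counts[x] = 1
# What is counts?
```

Initial: counts = {}, nums = [2, 3, 3, 4, 1, 1, 3, 5]
See 2: counts = {2: 1}
See 3: counts = {2: 1, 3: 1}
See 3: counts = {2: 1, 3: 2}
See 4: counts = {2: 1, 3: 2, 4: 1}
See 1: counts = {2: 1, 3: 2, 4: 1, 1: 1}
See 1: counts = {2: 1, 3: 2, 4: 1, 1: 2}
See 3: counts = {2: 1, 3: 3, 4: 1, 1: 2}
See 5: counts = {2: 1, 3: 3, 4: 1, 1: 2, 5: 1}

{2: 1, 3: 3, 4: 1, 1: 2, 5: 1}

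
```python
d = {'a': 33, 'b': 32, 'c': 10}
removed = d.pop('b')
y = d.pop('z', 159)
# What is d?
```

After line 1: d = {'a': 33, 'b': 32, 'c': 10}
After line 2 (pop 'b' returns 32): d = {'a': 33, 'c': 10}, removed = 32
After line 3 (pop 'z' missing, returns default 159): d = {'a': 33, 'c': 10}, y = 159

{'a': 33, 'c': 10}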